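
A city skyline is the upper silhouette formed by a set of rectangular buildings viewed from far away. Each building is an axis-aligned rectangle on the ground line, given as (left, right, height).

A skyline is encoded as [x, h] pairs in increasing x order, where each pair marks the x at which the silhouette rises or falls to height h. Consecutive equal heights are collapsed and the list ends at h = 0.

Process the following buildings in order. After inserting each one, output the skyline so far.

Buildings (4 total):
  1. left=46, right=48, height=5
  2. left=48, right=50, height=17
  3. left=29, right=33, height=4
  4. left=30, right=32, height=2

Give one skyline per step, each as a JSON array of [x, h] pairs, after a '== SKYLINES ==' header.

== SKYLINES ==
[[46,5],[48,0]]
[[46,5],[48,17],[50,0]]
[[29,4],[33,0],[46,5],[48,17],[50,0]]
[[29,4],[33,0],[46,5],[48,17],[50,0]]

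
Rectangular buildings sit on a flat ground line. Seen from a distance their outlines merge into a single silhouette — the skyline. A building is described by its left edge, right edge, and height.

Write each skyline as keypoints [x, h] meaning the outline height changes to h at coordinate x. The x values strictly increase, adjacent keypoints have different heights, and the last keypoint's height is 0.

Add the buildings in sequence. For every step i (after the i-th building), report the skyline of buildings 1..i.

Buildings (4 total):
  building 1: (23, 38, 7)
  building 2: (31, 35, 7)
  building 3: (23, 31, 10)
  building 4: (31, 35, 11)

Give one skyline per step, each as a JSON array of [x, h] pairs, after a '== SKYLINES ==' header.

== SKYLINES ==
[[23,7],[38,0]]
[[23,7],[38,0]]
[[23,10],[31,7],[38,0]]
[[23,10],[31,11],[35,7],[38,0]]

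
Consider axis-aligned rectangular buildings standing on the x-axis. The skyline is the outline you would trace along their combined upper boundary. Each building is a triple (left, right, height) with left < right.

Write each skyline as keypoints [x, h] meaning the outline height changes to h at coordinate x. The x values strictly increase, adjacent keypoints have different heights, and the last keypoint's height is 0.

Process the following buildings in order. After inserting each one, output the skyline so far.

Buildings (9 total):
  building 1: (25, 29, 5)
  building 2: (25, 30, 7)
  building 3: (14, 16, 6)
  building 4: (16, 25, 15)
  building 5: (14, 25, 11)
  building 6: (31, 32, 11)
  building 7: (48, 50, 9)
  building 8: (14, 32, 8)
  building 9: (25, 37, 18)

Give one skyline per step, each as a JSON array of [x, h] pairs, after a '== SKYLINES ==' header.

== SKYLINES ==
[[25,5],[29,0]]
[[25,7],[30,0]]
[[14,6],[16,0],[25,7],[30,0]]
[[14,6],[16,15],[25,7],[30,0]]
[[14,11],[16,15],[25,7],[30,0]]
[[14,11],[16,15],[25,7],[30,0],[31,11],[32,0]]
[[14,11],[16,15],[25,7],[30,0],[31,11],[32,0],[48,9],[50,0]]
[[14,11],[16,15],[25,8],[31,11],[32,0],[48,9],[50,0]]
[[14,11],[16,15],[25,18],[37,0],[48,9],[50,0]]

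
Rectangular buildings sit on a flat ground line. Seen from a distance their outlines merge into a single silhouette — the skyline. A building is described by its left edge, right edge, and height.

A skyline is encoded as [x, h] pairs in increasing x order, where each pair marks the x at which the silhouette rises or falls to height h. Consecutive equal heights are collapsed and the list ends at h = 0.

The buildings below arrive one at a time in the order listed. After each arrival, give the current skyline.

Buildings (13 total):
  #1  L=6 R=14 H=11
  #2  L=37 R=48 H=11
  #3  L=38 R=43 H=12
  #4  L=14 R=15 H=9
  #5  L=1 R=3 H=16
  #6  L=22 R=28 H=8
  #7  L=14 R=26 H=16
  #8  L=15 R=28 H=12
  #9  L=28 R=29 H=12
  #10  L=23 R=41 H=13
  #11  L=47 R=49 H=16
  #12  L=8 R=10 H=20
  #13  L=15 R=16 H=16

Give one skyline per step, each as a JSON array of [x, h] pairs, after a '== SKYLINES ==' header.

== SKYLINES ==
[[6,11],[14,0]]
[[6,11],[14,0],[37,11],[48,0]]
[[6,11],[14,0],[37,11],[38,12],[43,11],[48,0]]
[[6,11],[14,9],[15,0],[37,11],[38,12],[43,11],[48,0]]
[[1,16],[3,0],[6,11],[14,9],[15,0],[37,11],[38,12],[43,11],[48,0]]
[[1,16],[3,0],[6,11],[14,9],[15,0],[22,8],[28,0],[37,11],[38,12],[43,11],[48,0]]
[[1,16],[3,0],[6,11],[14,16],[26,8],[28,0],[37,11],[38,12],[43,11],[48,0]]
[[1,16],[3,0],[6,11],[14,16],[26,12],[28,0],[37,11],[38,12],[43,11],[48,0]]
[[1,16],[3,0],[6,11],[14,16],[26,12],[29,0],[37,11],[38,12],[43,11],[48,0]]
[[1,16],[3,0],[6,11],[14,16],[26,13],[41,12],[43,11],[48,0]]
[[1,16],[3,0],[6,11],[14,16],[26,13],[41,12],[43,11],[47,16],[49,0]]
[[1,16],[3,0],[6,11],[8,20],[10,11],[14,16],[26,13],[41,12],[43,11],[47,16],[49,0]]
[[1,16],[3,0],[6,11],[8,20],[10,11],[14,16],[26,13],[41,12],[43,11],[47,16],[49,0]]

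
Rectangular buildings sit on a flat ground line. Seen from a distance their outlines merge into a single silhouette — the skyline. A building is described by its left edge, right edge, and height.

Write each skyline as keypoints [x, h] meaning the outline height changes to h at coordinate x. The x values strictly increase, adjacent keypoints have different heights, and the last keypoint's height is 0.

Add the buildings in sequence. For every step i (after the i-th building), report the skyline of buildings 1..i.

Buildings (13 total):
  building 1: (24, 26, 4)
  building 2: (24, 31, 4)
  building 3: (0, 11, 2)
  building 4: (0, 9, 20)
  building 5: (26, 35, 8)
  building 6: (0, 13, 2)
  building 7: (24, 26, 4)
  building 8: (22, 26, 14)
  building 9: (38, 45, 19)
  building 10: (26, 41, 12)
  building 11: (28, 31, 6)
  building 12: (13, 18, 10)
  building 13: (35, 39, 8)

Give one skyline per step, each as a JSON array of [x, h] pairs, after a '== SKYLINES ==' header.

== SKYLINES ==
[[24,4],[26,0]]
[[24,4],[31,0]]
[[0,2],[11,0],[24,4],[31,0]]
[[0,20],[9,2],[11,0],[24,4],[31,0]]
[[0,20],[9,2],[11,0],[24,4],[26,8],[35,0]]
[[0,20],[9,2],[13,0],[24,4],[26,8],[35,0]]
[[0,20],[9,2],[13,0],[24,4],[26,8],[35,0]]
[[0,20],[9,2],[13,0],[22,14],[26,8],[35,0]]
[[0,20],[9,2],[13,0],[22,14],[26,8],[35,0],[38,19],[45,0]]
[[0,20],[9,2],[13,0],[22,14],[26,12],[38,19],[45,0]]
[[0,20],[9,2],[13,0],[22,14],[26,12],[38,19],[45,0]]
[[0,20],[9,2],[13,10],[18,0],[22,14],[26,12],[38,19],[45,0]]
[[0,20],[9,2],[13,10],[18,0],[22,14],[26,12],[38,19],[45,0]]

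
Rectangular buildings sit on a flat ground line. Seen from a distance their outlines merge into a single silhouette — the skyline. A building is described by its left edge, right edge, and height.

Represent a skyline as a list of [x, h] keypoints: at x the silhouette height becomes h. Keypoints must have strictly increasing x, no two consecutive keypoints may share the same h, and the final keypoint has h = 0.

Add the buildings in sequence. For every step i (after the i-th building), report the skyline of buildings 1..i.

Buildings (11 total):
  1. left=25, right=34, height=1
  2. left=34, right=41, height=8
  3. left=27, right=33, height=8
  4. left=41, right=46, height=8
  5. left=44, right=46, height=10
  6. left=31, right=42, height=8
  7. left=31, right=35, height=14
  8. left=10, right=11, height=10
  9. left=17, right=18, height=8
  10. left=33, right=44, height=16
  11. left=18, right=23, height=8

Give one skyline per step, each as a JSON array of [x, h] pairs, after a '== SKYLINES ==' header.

== SKYLINES ==
[[25,1],[34,0]]
[[25,1],[34,8],[41,0]]
[[25,1],[27,8],[33,1],[34,8],[41,0]]
[[25,1],[27,8],[33,1],[34,8],[46,0]]
[[25,1],[27,8],[33,1],[34,8],[44,10],[46,0]]
[[25,1],[27,8],[44,10],[46,0]]
[[25,1],[27,8],[31,14],[35,8],[44,10],[46,0]]
[[10,10],[11,0],[25,1],[27,8],[31,14],[35,8],[44,10],[46,0]]
[[10,10],[11,0],[17,8],[18,0],[25,1],[27,8],[31,14],[35,8],[44,10],[46,0]]
[[10,10],[11,0],[17,8],[18,0],[25,1],[27,8],[31,14],[33,16],[44,10],[46,0]]
[[10,10],[11,0],[17,8],[23,0],[25,1],[27,8],[31,14],[33,16],[44,10],[46,0]]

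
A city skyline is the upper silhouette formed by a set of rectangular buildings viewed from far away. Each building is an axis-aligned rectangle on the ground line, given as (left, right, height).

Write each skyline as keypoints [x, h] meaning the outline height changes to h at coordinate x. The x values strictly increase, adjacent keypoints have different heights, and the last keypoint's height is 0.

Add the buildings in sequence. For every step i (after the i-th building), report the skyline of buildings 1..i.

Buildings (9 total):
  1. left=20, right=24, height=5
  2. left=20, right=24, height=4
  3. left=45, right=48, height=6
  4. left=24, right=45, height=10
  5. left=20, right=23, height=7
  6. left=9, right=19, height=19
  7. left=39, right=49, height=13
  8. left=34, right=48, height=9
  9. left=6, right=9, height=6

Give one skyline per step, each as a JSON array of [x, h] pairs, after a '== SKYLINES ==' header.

== SKYLINES ==
[[20,5],[24,0]]
[[20,5],[24,0]]
[[20,5],[24,0],[45,6],[48,0]]
[[20,5],[24,10],[45,6],[48,0]]
[[20,7],[23,5],[24,10],[45,6],[48,0]]
[[9,19],[19,0],[20,7],[23,5],[24,10],[45,6],[48,0]]
[[9,19],[19,0],[20,7],[23,5],[24,10],[39,13],[49,0]]
[[9,19],[19,0],[20,7],[23,5],[24,10],[39,13],[49,0]]
[[6,6],[9,19],[19,0],[20,7],[23,5],[24,10],[39,13],[49,0]]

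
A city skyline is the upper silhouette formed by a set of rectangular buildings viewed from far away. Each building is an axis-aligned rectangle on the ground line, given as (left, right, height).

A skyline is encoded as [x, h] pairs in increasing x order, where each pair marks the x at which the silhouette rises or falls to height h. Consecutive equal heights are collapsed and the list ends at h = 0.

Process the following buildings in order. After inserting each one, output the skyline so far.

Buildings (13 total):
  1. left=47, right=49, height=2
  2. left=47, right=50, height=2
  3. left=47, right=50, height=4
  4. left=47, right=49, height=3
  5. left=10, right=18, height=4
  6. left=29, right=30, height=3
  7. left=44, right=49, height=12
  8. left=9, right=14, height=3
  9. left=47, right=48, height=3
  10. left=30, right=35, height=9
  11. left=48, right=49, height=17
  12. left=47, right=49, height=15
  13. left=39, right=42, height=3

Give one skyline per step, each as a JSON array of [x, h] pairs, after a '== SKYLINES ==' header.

== SKYLINES ==
[[47,2],[49,0]]
[[47,2],[50,0]]
[[47,4],[50,0]]
[[47,4],[50,0]]
[[10,4],[18,0],[47,4],[50,0]]
[[10,4],[18,0],[29,3],[30,0],[47,4],[50,0]]
[[10,4],[18,0],[29,3],[30,0],[44,12],[49,4],[50,0]]
[[9,3],[10,4],[18,0],[29,3],[30,0],[44,12],[49,4],[50,0]]
[[9,3],[10,4],[18,0],[29,3],[30,0],[44,12],[49,4],[50,0]]
[[9,3],[10,4],[18,0],[29,3],[30,9],[35,0],[44,12],[49,4],[50,0]]
[[9,3],[10,4],[18,0],[29,3],[30,9],[35,0],[44,12],[48,17],[49,4],[50,0]]
[[9,3],[10,4],[18,0],[29,3],[30,9],[35,0],[44,12],[47,15],[48,17],[49,4],[50,0]]
[[9,3],[10,4],[18,0],[29,3],[30,9],[35,0],[39,3],[42,0],[44,12],[47,15],[48,17],[49,4],[50,0]]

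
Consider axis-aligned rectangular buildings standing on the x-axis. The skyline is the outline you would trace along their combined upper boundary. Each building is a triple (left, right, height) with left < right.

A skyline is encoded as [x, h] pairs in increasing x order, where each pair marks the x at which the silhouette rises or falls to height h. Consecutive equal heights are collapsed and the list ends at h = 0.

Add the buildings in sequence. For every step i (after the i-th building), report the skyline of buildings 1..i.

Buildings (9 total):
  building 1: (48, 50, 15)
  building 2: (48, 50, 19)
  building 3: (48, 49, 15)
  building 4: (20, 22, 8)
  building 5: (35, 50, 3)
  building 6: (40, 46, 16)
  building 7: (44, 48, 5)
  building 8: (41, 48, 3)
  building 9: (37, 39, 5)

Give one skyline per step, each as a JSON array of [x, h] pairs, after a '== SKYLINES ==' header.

== SKYLINES ==
[[48,15],[50,0]]
[[48,19],[50,0]]
[[48,19],[50,0]]
[[20,8],[22,0],[48,19],[50,0]]
[[20,8],[22,0],[35,3],[48,19],[50,0]]
[[20,8],[22,0],[35,3],[40,16],[46,3],[48,19],[50,0]]
[[20,8],[22,0],[35,3],[40,16],[46,5],[48,19],[50,0]]
[[20,8],[22,0],[35,3],[40,16],[46,5],[48,19],[50,0]]
[[20,8],[22,0],[35,3],[37,5],[39,3],[40,16],[46,5],[48,19],[50,0]]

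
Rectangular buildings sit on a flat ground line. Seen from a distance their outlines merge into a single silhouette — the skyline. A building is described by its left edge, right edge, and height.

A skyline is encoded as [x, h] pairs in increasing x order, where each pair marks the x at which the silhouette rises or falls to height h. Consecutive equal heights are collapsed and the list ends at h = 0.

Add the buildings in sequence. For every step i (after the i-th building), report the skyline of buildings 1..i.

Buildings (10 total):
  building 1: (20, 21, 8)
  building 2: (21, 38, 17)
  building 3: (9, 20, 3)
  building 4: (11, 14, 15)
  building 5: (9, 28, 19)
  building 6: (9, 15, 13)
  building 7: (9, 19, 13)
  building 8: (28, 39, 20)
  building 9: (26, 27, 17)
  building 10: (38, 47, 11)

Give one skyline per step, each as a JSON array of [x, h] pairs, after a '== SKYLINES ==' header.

== SKYLINES ==
[[20,8],[21,0]]
[[20,8],[21,17],[38,0]]
[[9,3],[20,8],[21,17],[38,0]]
[[9,3],[11,15],[14,3],[20,8],[21,17],[38,0]]
[[9,19],[28,17],[38,0]]
[[9,19],[28,17],[38,0]]
[[9,19],[28,17],[38,0]]
[[9,19],[28,20],[39,0]]
[[9,19],[28,20],[39,0]]
[[9,19],[28,20],[39,11],[47,0]]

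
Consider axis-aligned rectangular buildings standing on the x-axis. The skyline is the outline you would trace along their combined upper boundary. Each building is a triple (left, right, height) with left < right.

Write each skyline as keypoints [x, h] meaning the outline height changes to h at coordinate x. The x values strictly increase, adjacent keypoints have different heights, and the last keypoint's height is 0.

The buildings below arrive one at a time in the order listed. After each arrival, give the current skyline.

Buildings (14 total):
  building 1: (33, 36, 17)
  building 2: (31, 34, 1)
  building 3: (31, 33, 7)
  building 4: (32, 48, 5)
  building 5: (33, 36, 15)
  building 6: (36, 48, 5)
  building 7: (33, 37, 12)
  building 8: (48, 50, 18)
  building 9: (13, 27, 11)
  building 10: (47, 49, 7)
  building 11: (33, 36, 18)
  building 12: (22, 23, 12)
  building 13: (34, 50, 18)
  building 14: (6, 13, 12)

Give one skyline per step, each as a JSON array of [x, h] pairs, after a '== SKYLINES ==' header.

== SKYLINES ==
[[33,17],[36,0]]
[[31,1],[33,17],[36,0]]
[[31,7],[33,17],[36,0]]
[[31,7],[33,17],[36,5],[48,0]]
[[31,7],[33,17],[36,5],[48,0]]
[[31,7],[33,17],[36,5],[48,0]]
[[31,7],[33,17],[36,12],[37,5],[48,0]]
[[31,7],[33,17],[36,12],[37,5],[48,18],[50,0]]
[[13,11],[27,0],[31,7],[33,17],[36,12],[37,5],[48,18],[50,0]]
[[13,11],[27,0],[31,7],[33,17],[36,12],[37,5],[47,7],[48,18],[50,0]]
[[13,11],[27,0],[31,7],[33,18],[36,12],[37,5],[47,7],[48,18],[50,0]]
[[13,11],[22,12],[23,11],[27,0],[31,7],[33,18],[36,12],[37,5],[47,7],[48,18],[50,0]]
[[13,11],[22,12],[23,11],[27,0],[31,7],[33,18],[50,0]]
[[6,12],[13,11],[22,12],[23,11],[27,0],[31,7],[33,18],[50,0]]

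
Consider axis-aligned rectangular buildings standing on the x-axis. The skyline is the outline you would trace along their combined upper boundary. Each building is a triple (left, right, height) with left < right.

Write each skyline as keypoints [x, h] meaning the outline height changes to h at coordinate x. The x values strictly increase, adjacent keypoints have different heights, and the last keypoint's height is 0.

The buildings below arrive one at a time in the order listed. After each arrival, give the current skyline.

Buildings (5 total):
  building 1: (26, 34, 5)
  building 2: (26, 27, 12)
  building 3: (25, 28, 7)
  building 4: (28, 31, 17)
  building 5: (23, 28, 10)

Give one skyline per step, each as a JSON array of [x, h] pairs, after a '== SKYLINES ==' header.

== SKYLINES ==
[[26,5],[34,0]]
[[26,12],[27,5],[34,0]]
[[25,7],[26,12],[27,7],[28,5],[34,0]]
[[25,7],[26,12],[27,7],[28,17],[31,5],[34,0]]
[[23,10],[26,12],[27,10],[28,17],[31,5],[34,0]]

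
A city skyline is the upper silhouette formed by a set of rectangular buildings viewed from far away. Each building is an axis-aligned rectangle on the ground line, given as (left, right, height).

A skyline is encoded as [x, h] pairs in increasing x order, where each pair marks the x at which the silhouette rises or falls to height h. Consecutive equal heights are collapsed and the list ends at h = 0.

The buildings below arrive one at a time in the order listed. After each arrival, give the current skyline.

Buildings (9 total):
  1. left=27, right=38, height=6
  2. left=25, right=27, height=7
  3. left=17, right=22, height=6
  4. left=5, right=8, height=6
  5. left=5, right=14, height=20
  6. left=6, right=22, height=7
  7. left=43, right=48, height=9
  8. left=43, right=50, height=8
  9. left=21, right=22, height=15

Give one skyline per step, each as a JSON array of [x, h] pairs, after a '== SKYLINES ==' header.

== SKYLINES ==
[[27,6],[38,0]]
[[25,7],[27,6],[38,0]]
[[17,6],[22,0],[25,7],[27,6],[38,0]]
[[5,6],[8,0],[17,6],[22,0],[25,7],[27,6],[38,0]]
[[5,20],[14,0],[17,6],[22,0],[25,7],[27,6],[38,0]]
[[5,20],[14,7],[22,0],[25,7],[27,6],[38,0]]
[[5,20],[14,7],[22,0],[25,7],[27,6],[38,0],[43,9],[48,0]]
[[5,20],[14,7],[22,0],[25,7],[27,6],[38,0],[43,9],[48,8],[50,0]]
[[5,20],[14,7],[21,15],[22,0],[25,7],[27,6],[38,0],[43,9],[48,8],[50,0]]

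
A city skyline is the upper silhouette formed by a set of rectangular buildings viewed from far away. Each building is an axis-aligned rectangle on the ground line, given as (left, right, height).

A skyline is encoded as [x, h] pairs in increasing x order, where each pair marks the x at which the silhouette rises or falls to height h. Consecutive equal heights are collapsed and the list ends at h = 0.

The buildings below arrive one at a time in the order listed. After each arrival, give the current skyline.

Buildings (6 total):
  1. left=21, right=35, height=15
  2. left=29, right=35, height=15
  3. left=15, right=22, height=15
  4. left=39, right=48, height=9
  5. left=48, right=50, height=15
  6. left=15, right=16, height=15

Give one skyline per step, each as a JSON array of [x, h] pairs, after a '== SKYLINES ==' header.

== SKYLINES ==
[[21,15],[35,0]]
[[21,15],[35,0]]
[[15,15],[35,0]]
[[15,15],[35,0],[39,9],[48,0]]
[[15,15],[35,0],[39,9],[48,15],[50,0]]
[[15,15],[35,0],[39,9],[48,15],[50,0]]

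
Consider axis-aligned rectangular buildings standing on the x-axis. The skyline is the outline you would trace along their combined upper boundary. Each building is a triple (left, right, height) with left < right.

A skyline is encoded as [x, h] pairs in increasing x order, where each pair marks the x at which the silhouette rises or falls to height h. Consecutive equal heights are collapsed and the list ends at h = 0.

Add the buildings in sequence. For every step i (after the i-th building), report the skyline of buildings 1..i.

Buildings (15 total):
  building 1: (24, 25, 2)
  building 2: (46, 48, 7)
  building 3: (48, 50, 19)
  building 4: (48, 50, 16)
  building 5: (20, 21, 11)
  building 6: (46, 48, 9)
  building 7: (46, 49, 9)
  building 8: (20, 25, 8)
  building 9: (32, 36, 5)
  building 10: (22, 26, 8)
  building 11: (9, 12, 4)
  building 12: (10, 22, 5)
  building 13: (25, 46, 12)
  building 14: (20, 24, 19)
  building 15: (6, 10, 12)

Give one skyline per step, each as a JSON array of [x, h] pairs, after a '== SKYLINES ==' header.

== SKYLINES ==
[[24,2],[25,0]]
[[24,2],[25,0],[46,7],[48,0]]
[[24,2],[25,0],[46,7],[48,19],[50,0]]
[[24,2],[25,0],[46,7],[48,19],[50,0]]
[[20,11],[21,0],[24,2],[25,0],[46,7],[48,19],[50,0]]
[[20,11],[21,0],[24,2],[25,0],[46,9],[48,19],[50,0]]
[[20,11],[21,0],[24,2],[25,0],[46,9],[48,19],[50,0]]
[[20,11],[21,8],[25,0],[46,9],[48,19],[50,0]]
[[20,11],[21,8],[25,0],[32,5],[36,0],[46,9],[48,19],[50,0]]
[[20,11],[21,8],[26,0],[32,5],[36,0],[46,9],[48,19],[50,0]]
[[9,4],[12,0],[20,11],[21,8],[26,0],[32,5],[36,0],[46,9],[48,19],[50,0]]
[[9,4],[10,5],[20,11],[21,8],[26,0],[32,5],[36,0],[46,9],[48,19],[50,0]]
[[9,4],[10,5],[20,11],[21,8],[25,12],[46,9],[48,19],[50,0]]
[[9,4],[10,5],[20,19],[24,8],[25,12],[46,9],[48,19],[50,0]]
[[6,12],[10,5],[20,19],[24,8],[25,12],[46,9],[48,19],[50,0]]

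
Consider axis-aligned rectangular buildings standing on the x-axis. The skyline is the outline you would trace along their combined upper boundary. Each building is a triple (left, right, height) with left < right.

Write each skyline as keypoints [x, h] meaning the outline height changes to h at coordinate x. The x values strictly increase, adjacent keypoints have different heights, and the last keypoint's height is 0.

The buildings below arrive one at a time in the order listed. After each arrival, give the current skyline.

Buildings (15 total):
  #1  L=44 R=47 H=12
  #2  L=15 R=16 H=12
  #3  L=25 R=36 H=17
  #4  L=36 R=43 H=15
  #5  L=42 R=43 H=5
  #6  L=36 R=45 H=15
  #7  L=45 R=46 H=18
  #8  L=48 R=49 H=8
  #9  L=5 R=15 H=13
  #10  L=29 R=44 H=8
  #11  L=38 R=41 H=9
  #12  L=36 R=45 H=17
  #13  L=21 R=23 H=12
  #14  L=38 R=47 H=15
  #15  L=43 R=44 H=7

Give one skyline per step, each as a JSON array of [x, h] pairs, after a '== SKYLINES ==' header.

== SKYLINES ==
[[44,12],[47,0]]
[[15,12],[16,0],[44,12],[47,0]]
[[15,12],[16,0],[25,17],[36,0],[44,12],[47,0]]
[[15,12],[16,0],[25,17],[36,15],[43,0],[44,12],[47,0]]
[[15,12],[16,0],[25,17],[36,15],[43,0],[44,12],[47,0]]
[[15,12],[16,0],[25,17],[36,15],[45,12],[47,0]]
[[15,12],[16,0],[25,17],[36,15],[45,18],[46,12],[47,0]]
[[15,12],[16,0],[25,17],[36,15],[45,18],[46,12],[47,0],[48,8],[49,0]]
[[5,13],[15,12],[16,0],[25,17],[36,15],[45,18],[46,12],[47,0],[48,8],[49,0]]
[[5,13],[15,12],[16,0],[25,17],[36,15],[45,18],[46,12],[47,0],[48,8],[49,0]]
[[5,13],[15,12],[16,0],[25,17],[36,15],[45,18],[46,12],[47,0],[48,8],[49,0]]
[[5,13],[15,12],[16,0],[25,17],[45,18],[46,12],[47,0],[48,8],[49,0]]
[[5,13],[15,12],[16,0],[21,12],[23,0],[25,17],[45,18],[46,12],[47,0],[48,8],[49,0]]
[[5,13],[15,12],[16,0],[21,12],[23,0],[25,17],[45,18],[46,15],[47,0],[48,8],[49,0]]
[[5,13],[15,12],[16,0],[21,12],[23,0],[25,17],[45,18],[46,15],[47,0],[48,8],[49,0]]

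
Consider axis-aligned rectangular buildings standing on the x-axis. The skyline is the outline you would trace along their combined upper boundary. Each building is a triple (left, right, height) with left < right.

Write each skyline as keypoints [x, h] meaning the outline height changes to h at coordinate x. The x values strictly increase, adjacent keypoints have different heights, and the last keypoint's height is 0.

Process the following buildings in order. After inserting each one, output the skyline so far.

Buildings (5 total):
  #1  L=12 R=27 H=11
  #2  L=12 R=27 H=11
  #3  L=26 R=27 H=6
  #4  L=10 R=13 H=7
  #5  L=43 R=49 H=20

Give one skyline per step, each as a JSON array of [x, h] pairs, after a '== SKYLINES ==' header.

== SKYLINES ==
[[12,11],[27,0]]
[[12,11],[27,0]]
[[12,11],[27,0]]
[[10,7],[12,11],[27,0]]
[[10,7],[12,11],[27,0],[43,20],[49,0]]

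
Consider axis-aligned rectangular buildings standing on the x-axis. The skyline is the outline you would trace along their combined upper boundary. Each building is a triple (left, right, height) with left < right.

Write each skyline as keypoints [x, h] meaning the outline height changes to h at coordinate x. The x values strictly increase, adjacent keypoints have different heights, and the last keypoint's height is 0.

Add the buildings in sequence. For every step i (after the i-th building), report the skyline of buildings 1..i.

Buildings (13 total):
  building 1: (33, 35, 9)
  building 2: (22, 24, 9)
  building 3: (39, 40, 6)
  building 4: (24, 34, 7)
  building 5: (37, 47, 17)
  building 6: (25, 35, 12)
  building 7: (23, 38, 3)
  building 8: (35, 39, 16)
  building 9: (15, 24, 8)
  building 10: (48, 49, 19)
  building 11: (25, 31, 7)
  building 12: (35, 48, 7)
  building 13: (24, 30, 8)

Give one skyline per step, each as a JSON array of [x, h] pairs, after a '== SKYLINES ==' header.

== SKYLINES ==
[[33,9],[35,0]]
[[22,9],[24,0],[33,9],[35,0]]
[[22,9],[24,0],[33,9],[35,0],[39,6],[40,0]]
[[22,9],[24,7],[33,9],[35,0],[39,6],[40,0]]
[[22,9],[24,7],[33,9],[35,0],[37,17],[47,0]]
[[22,9],[24,7],[25,12],[35,0],[37,17],[47,0]]
[[22,9],[24,7],[25,12],[35,3],[37,17],[47,0]]
[[22,9],[24,7],[25,12],[35,16],[37,17],[47,0]]
[[15,8],[22,9],[24,7],[25,12],[35,16],[37,17],[47,0]]
[[15,8],[22,9],[24,7],[25,12],[35,16],[37,17],[47,0],[48,19],[49,0]]
[[15,8],[22,9],[24,7],[25,12],[35,16],[37,17],[47,0],[48,19],[49,0]]
[[15,8],[22,9],[24,7],[25,12],[35,16],[37,17],[47,7],[48,19],[49,0]]
[[15,8],[22,9],[24,8],[25,12],[35,16],[37,17],[47,7],[48,19],[49,0]]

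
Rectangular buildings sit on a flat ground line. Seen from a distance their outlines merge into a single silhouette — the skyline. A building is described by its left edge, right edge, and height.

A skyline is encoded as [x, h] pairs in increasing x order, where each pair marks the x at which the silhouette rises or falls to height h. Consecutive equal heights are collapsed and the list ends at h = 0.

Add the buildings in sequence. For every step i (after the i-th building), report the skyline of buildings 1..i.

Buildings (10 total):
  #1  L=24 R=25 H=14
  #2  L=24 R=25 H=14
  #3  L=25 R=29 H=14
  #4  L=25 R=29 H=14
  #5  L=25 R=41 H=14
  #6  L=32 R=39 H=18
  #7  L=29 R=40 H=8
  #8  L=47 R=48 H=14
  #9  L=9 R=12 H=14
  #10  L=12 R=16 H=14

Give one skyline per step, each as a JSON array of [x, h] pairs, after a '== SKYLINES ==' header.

== SKYLINES ==
[[24,14],[25,0]]
[[24,14],[25,0]]
[[24,14],[29,0]]
[[24,14],[29,0]]
[[24,14],[41,0]]
[[24,14],[32,18],[39,14],[41,0]]
[[24,14],[32,18],[39,14],[41,0]]
[[24,14],[32,18],[39,14],[41,0],[47,14],[48,0]]
[[9,14],[12,0],[24,14],[32,18],[39,14],[41,0],[47,14],[48,0]]
[[9,14],[16,0],[24,14],[32,18],[39,14],[41,0],[47,14],[48,0]]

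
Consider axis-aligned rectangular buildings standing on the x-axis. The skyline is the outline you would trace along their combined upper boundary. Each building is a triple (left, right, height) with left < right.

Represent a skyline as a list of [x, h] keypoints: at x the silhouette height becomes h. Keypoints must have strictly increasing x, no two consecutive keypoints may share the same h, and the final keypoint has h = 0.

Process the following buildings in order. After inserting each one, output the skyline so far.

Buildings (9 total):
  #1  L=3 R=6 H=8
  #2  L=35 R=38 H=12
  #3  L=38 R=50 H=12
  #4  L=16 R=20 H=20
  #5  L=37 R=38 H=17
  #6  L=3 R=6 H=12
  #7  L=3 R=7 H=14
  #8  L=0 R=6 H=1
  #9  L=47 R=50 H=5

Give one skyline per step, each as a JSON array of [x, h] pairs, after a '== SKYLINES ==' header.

== SKYLINES ==
[[3,8],[6,0]]
[[3,8],[6,0],[35,12],[38,0]]
[[3,8],[6,0],[35,12],[50,0]]
[[3,8],[6,0],[16,20],[20,0],[35,12],[50,0]]
[[3,8],[6,0],[16,20],[20,0],[35,12],[37,17],[38,12],[50,0]]
[[3,12],[6,0],[16,20],[20,0],[35,12],[37,17],[38,12],[50,0]]
[[3,14],[7,0],[16,20],[20,0],[35,12],[37,17],[38,12],[50,0]]
[[0,1],[3,14],[7,0],[16,20],[20,0],[35,12],[37,17],[38,12],[50,0]]
[[0,1],[3,14],[7,0],[16,20],[20,0],[35,12],[37,17],[38,12],[50,0]]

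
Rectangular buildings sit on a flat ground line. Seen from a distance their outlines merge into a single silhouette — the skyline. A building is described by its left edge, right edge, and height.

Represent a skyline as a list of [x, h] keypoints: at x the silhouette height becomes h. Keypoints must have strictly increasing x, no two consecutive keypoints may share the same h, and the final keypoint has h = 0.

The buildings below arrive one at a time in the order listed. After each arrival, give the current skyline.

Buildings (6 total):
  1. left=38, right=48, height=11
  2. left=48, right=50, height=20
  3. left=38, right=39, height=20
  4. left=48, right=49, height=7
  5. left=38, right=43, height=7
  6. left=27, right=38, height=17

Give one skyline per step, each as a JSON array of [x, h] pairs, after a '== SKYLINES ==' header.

== SKYLINES ==
[[38,11],[48,0]]
[[38,11],[48,20],[50,0]]
[[38,20],[39,11],[48,20],[50,0]]
[[38,20],[39,11],[48,20],[50,0]]
[[38,20],[39,11],[48,20],[50,0]]
[[27,17],[38,20],[39,11],[48,20],[50,0]]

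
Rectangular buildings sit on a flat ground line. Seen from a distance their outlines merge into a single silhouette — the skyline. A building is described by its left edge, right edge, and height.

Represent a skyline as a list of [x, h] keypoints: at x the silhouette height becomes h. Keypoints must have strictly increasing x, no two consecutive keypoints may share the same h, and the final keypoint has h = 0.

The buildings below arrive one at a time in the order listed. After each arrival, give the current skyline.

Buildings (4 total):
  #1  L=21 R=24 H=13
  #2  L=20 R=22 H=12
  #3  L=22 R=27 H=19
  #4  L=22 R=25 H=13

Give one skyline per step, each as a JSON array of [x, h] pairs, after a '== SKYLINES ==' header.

== SKYLINES ==
[[21,13],[24,0]]
[[20,12],[21,13],[24,0]]
[[20,12],[21,13],[22,19],[27,0]]
[[20,12],[21,13],[22,19],[27,0]]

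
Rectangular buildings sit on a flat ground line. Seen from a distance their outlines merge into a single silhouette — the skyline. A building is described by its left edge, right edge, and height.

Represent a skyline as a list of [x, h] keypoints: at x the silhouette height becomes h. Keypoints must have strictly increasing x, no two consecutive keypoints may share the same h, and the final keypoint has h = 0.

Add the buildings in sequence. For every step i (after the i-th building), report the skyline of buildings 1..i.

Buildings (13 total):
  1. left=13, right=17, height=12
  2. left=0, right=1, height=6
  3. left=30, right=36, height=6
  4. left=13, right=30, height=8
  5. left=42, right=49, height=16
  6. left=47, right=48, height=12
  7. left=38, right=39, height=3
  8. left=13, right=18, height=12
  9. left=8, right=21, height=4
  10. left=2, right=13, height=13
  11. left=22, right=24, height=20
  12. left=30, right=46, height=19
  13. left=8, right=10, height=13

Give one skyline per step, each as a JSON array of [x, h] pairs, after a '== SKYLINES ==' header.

== SKYLINES ==
[[13,12],[17,0]]
[[0,6],[1,0],[13,12],[17,0]]
[[0,6],[1,0],[13,12],[17,0],[30,6],[36,0]]
[[0,6],[1,0],[13,12],[17,8],[30,6],[36,0]]
[[0,6],[1,0],[13,12],[17,8],[30,6],[36,0],[42,16],[49,0]]
[[0,6],[1,0],[13,12],[17,8],[30,6],[36,0],[42,16],[49,0]]
[[0,6],[1,0],[13,12],[17,8],[30,6],[36,0],[38,3],[39,0],[42,16],[49,0]]
[[0,6],[1,0],[13,12],[18,8],[30,6],[36,0],[38,3],[39,0],[42,16],[49,0]]
[[0,6],[1,0],[8,4],[13,12],[18,8],[30,6],[36,0],[38,3],[39,0],[42,16],[49,0]]
[[0,6],[1,0],[2,13],[13,12],[18,8],[30,6],[36,0],[38,3],[39,0],[42,16],[49,0]]
[[0,6],[1,0],[2,13],[13,12],[18,8],[22,20],[24,8],[30,6],[36,0],[38,3],[39,0],[42,16],[49,0]]
[[0,6],[1,0],[2,13],[13,12],[18,8],[22,20],[24,8],[30,19],[46,16],[49,0]]
[[0,6],[1,0],[2,13],[13,12],[18,8],[22,20],[24,8],[30,19],[46,16],[49,0]]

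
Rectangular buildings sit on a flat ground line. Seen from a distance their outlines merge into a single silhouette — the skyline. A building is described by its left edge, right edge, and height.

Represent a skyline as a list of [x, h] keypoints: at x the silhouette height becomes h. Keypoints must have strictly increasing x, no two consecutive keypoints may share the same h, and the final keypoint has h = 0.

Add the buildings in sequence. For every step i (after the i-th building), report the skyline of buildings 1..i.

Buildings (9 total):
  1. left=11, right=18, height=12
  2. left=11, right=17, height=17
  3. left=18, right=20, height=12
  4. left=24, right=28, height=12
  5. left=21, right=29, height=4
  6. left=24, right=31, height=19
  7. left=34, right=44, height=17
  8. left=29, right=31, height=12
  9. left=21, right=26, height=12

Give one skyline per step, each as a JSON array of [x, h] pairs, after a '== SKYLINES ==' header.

== SKYLINES ==
[[11,12],[18,0]]
[[11,17],[17,12],[18,0]]
[[11,17],[17,12],[20,0]]
[[11,17],[17,12],[20,0],[24,12],[28,0]]
[[11,17],[17,12],[20,0],[21,4],[24,12],[28,4],[29,0]]
[[11,17],[17,12],[20,0],[21,4],[24,19],[31,0]]
[[11,17],[17,12],[20,0],[21,4],[24,19],[31,0],[34,17],[44,0]]
[[11,17],[17,12],[20,0],[21,4],[24,19],[31,0],[34,17],[44,0]]
[[11,17],[17,12],[20,0],[21,12],[24,19],[31,0],[34,17],[44,0]]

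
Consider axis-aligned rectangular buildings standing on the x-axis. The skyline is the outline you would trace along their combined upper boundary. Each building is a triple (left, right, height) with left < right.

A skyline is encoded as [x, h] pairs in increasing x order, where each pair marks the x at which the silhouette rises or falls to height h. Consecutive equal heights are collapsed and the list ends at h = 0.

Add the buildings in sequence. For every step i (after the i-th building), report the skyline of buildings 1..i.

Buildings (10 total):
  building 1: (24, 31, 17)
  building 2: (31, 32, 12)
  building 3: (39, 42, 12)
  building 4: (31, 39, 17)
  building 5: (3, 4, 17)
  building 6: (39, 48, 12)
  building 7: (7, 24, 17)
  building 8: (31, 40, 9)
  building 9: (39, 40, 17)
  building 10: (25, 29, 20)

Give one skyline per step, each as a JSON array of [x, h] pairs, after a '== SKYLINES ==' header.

== SKYLINES ==
[[24,17],[31,0]]
[[24,17],[31,12],[32,0]]
[[24,17],[31,12],[32,0],[39,12],[42,0]]
[[24,17],[39,12],[42,0]]
[[3,17],[4,0],[24,17],[39,12],[42,0]]
[[3,17],[4,0],[24,17],[39,12],[48,0]]
[[3,17],[4,0],[7,17],[39,12],[48,0]]
[[3,17],[4,0],[7,17],[39,12],[48,0]]
[[3,17],[4,0],[7,17],[40,12],[48,0]]
[[3,17],[4,0],[7,17],[25,20],[29,17],[40,12],[48,0]]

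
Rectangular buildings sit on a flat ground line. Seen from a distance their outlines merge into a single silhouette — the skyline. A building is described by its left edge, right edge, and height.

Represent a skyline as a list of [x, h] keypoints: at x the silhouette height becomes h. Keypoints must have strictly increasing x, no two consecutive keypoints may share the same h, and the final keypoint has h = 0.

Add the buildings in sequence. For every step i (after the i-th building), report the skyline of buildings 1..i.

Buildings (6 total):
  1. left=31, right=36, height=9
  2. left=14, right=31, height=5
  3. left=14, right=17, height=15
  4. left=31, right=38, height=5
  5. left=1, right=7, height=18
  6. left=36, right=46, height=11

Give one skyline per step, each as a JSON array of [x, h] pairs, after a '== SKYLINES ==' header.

== SKYLINES ==
[[31,9],[36,0]]
[[14,5],[31,9],[36,0]]
[[14,15],[17,5],[31,9],[36,0]]
[[14,15],[17,5],[31,9],[36,5],[38,0]]
[[1,18],[7,0],[14,15],[17,5],[31,9],[36,5],[38,0]]
[[1,18],[7,0],[14,15],[17,5],[31,9],[36,11],[46,0]]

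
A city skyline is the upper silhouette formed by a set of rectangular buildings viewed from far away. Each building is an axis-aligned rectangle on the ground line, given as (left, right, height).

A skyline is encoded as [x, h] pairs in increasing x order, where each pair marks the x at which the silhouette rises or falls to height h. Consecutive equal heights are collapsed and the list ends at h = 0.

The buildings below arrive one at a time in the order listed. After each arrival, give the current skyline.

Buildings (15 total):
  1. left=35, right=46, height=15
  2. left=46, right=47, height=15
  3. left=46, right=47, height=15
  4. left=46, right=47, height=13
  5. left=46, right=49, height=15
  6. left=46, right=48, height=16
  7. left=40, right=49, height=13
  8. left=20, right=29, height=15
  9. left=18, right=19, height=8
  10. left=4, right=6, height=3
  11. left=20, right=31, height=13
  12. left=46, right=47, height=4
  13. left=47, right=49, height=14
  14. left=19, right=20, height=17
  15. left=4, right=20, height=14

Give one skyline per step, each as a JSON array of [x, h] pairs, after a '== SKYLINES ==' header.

== SKYLINES ==
[[35,15],[46,0]]
[[35,15],[47,0]]
[[35,15],[47,0]]
[[35,15],[47,0]]
[[35,15],[49,0]]
[[35,15],[46,16],[48,15],[49,0]]
[[35,15],[46,16],[48,15],[49,0]]
[[20,15],[29,0],[35,15],[46,16],[48,15],[49,0]]
[[18,8],[19,0],[20,15],[29,0],[35,15],[46,16],[48,15],[49,0]]
[[4,3],[6,0],[18,8],[19,0],[20,15],[29,0],[35,15],[46,16],[48,15],[49,0]]
[[4,3],[6,0],[18,8],[19,0],[20,15],[29,13],[31,0],[35,15],[46,16],[48,15],[49,0]]
[[4,3],[6,0],[18,8],[19,0],[20,15],[29,13],[31,0],[35,15],[46,16],[48,15],[49,0]]
[[4,3],[6,0],[18,8],[19,0],[20,15],[29,13],[31,0],[35,15],[46,16],[48,15],[49,0]]
[[4,3],[6,0],[18,8],[19,17],[20,15],[29,13],[31,0],[35,15],[46,16],[48,15],[49,0]]
[[4,14],[19,17],[20,15],[29,13],[31,0],[35,15],[46,16],[48,15],[49,0]]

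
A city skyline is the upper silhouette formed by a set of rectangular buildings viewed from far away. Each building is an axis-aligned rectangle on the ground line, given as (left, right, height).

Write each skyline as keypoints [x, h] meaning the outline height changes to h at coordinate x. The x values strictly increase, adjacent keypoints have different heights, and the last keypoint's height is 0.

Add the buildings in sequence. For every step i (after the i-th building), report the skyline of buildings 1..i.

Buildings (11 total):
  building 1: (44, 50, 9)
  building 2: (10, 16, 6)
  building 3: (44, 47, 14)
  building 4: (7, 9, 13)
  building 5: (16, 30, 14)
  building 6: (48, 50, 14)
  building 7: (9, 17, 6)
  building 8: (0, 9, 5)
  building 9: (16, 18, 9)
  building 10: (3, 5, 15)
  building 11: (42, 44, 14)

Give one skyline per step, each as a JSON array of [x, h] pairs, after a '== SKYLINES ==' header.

== SKYLINES ==
[[44,9],[50,0]]
[[10,6],[16,0],[44,9],[50,0]]
[[10,6],[16,0],[44,14],[47,9],[50,0]]
[[7,13],[9,0],[10,6],[16,0],[44,14],[47,9],[50,0]]
[[7,13],[9,0],[10,6],[16,14],[30,0],[44,14],[47,9],[50,0]]
[[7,13],[9,0],[10,6],[16,14],[30,0],[44,14],[47,9],[48,14],[50,0]]
[[7,13],[9,6],[16,14],[30,0],[44,14],[47,9],[48,14],[50,0]]
[[0,5],[7,13],[9,6],[16,14],[30,0],[44,14],[47,9],[48,14],[50,0]]
[[0,5],[7,13],[9,6],[16,14],[30,0],[44,14],[47,9],[48,14],[50,0]]
[[0,5],[3,15],[5,5],[7,13],[9,6],[16,14],[30,0],[44,14],[47,9],[48,14],[50,0]]
[[0,5],[3,15],[5,5],[7,13],[9,6],[16,14],[30,0],[42,14],[47,9],[48,14],[50,0]]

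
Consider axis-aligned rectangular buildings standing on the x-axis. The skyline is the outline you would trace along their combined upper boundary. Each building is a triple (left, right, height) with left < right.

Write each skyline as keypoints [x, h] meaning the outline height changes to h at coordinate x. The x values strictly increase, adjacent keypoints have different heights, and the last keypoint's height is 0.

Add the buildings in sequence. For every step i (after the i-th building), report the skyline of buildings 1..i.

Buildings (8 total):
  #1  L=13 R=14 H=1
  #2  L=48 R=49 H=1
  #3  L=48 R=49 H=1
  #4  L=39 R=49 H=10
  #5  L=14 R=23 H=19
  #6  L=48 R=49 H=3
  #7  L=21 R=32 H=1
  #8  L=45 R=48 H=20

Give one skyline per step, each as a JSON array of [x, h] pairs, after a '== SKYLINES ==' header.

== SKYLINES ==
[[13,1],[14,0]]
[[13,1],[14,0],[48,1],[49,0]]
[[13,1],[14,0],[48,1],[49,0]]
[[13,1],[14,0],[39,10],[49,0]]
[[13,1],[14,19],[23,0],[39,10],[49,0]]
[[13,1],[14,19],[23,0],[39,10],[49,0]]
[[13,1],[14,19],[23,1],[32,0],[39,10],[49,0]]
[[13,1],[14,19],[23,1],[32,0],[39,10],[45,20],[48,10],[49,0]]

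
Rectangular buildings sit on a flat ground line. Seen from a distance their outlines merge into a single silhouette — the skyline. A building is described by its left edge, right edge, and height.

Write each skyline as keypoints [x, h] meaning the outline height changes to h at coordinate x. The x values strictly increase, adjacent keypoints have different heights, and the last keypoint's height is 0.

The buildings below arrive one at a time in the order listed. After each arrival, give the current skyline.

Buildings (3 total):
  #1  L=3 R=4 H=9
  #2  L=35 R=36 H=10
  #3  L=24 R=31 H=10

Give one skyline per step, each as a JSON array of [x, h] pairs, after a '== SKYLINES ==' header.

== SKYLINES ==
[[3,9],[4,0]]
[[3,9],[4,0],[35,10],[36,0]]
[[3,9],[4,0],[24,10],[31,0],[35,10],[36,0]]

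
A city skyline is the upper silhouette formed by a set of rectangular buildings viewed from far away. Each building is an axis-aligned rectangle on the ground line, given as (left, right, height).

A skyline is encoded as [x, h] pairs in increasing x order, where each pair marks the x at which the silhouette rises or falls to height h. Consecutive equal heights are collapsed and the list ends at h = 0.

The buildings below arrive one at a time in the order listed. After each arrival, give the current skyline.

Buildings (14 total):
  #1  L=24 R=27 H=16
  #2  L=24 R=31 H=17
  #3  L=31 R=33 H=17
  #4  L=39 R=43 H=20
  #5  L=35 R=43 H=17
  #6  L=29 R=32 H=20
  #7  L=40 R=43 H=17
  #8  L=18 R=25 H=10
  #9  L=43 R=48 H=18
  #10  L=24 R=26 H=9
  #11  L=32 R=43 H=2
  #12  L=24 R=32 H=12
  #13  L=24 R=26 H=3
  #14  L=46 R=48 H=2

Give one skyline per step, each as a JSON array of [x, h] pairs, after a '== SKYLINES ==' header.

== SKYLINES ==
[[24,16],[27,0]]
[[24,17],[31,0]]
[[24,17],[33,0]]
[[24,17],[33,0],[39,20],[43,0]]
[[24,17],[33,0],[35,17],[39,20],[43,0]]
[[24,17],[29,20],[32,17],[33,0],[35,17],[39,20],[43,0]]
[[24,17],[29,20],[32,17],[33,0],[35,17],[39,20],[43,0]]
[[18,10],[24,17],[29,20],[32,17],[33,0],[35,17],[39,20],[43,0]]
[[18,10],[24,17],[29,20],[32,17],[33,0],[35,17],[39,20],[43,18],[48,0]]
[[18,10],[24,17],[29,20],[32,17],[33,0],[35,17],[39,20],[43,18],[48,0]]
[[18,10],[24,17],[29,20],[32,17],[33,2],[35,17],[39,20],[43,18],[48,0]]
[[18,10],[24,17],[29,20],[32,17],[33,2],[35,17],[39,20],[43,18],[48,0]]
[[18,10],[24,17],[29,20],[32,17],[33,2],[35,17],[39,20],[43,18],[48,0]]
[[18,10],[24,17],[29,20],[32,17],[33,2],[35,17],[39,20],[43,18],[48,0]]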